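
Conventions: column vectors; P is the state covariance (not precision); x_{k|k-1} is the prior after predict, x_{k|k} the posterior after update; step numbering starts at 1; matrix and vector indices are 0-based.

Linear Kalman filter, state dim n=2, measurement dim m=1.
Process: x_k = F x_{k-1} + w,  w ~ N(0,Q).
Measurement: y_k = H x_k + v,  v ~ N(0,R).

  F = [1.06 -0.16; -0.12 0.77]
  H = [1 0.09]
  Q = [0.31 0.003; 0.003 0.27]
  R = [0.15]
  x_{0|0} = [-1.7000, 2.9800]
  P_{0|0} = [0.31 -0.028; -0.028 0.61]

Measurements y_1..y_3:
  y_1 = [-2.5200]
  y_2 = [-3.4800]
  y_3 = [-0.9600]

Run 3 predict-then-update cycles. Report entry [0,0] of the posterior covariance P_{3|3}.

P_post[0,0] = 0.1233

step 1: x^-=[-2.2788, 2.4986]  P^-=[0.6834 -0.1350; -0.1350 0.6413]  S=[0.8143]  K=[0.8243; -0.0949]  nu=[-0.4661]  x^+=[-2.6630, 2.5428]  P^+=[0.1301 -0.0713; -0.0713 0.6340]
step 2: x^-=[-3.2296, 2.2775]  P^-=[0.4966 -0.1512; -0.1512 0.6609]  S=[0.6247]  K=[0.7731; -0.1468]  nu=[-0.4553]  x^+=[-3.5817, 2.3444]  P^+=[0.1232 -0.0803; -0.0803 0.6475]
step 3: x^-=[-4.1717, 2.2350]  P^-=[0.4922 -0.1595; -0.1595 0.6705]  S=[0.6189]  K=[0.7721; -0.1602]  nu=[3.0105]  x^+=[-1.8473, 1.7526]  P^+=[0.1233 -0.0829; -0.0829 0.6546]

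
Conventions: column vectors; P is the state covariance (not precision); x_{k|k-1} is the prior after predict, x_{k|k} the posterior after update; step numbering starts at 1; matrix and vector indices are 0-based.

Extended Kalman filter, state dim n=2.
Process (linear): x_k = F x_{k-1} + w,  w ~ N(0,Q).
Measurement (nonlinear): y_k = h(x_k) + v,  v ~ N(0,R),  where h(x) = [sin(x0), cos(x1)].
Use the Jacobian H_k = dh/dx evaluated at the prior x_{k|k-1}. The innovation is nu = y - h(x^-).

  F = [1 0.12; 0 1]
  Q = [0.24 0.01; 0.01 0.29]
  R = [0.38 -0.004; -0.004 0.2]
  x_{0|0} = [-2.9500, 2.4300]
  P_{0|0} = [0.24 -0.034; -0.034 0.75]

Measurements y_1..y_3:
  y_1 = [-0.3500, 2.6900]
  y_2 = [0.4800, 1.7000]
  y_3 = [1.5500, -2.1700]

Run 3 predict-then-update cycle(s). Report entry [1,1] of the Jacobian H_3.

H_jac[1,1] = 0.1693

step 1: x^-=[-2.6584, 2.4300]  P^-=[0.4826 0.0660; 0.0660 1.0400]  H_jac=[-0.8855 0.0000; 0.0000 -0.6530]  S=[0.7585 0.0342; 0.0342 0.6435]  K=[-0.5618 -0.0371; -0.0296 -1.0538]  nu=[0.1146, 3.4473]  x^+=[-2.8508, -1.2062]  P^+=[0.2409 0.0079; 0.0079 0.3226]
step 2: x^-=[-2.9956, -1.2062]  P^-=[0.4875 0.0566; 0.0566 0.6126]  H_jac=[-0.9894 0.0000; 0.0000 0.9343]  S=[0.8572 -0.0564; -0.0564 0.7347]  K=[-0.5608 0.0290; -0.0142 0.7779]  nu=[0.6255, 1.3435]  x^+=[-3.3074, -0.1701]  P^+=[0.2155 0.0086; 0.0086 0.1666]
step 3: x^-=[-3.3278, -0.1701]  P^-=[0.4600 0.0386; 0.0386 0.4566]  H_jac=[-0.9827 0.0000; 0.0000 0.1693]  S=[0.8242 -0.0104; -0.0104 0.2131]  K=[-0.5484 0.0038; -0.0415 0.3607]  nu=[1.3649, -3.1556]  x^+=[-4.0884, -1.3648]  P^+=[0.2121 0.0175; 0.0175 0.4271]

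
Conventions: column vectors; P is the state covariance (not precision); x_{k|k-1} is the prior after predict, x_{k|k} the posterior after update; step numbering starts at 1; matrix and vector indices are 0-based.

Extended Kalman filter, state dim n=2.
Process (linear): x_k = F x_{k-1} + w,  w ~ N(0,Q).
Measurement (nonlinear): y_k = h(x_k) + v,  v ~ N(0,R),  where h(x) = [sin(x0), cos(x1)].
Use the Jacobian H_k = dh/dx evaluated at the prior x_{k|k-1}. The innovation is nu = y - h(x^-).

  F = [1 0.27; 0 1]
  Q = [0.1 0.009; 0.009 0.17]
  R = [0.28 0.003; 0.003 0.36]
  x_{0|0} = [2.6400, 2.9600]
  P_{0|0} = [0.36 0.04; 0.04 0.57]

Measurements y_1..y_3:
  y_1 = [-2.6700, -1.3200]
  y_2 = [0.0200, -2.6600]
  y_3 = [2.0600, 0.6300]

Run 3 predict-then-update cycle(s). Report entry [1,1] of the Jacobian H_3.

H_jac[1,1] = -0.5594

step 1: x^-=[3.4392, 2.9600]  P^-=[0.5232 0.2029; 0.2029 0.7400]  H_jac=[-0.9560 0.0000; 0.0000 -0.1806]  S=[0.7582 0.0380; 0.0380 0.3841]  K=[-0.6582 -0.0302; -0.2396 -0.3242]  nu=[-2.3768, -0.3364]  x^+=[5.0137, 3.6385]  P^+=[0.1929 0.0712; 0.0712 0.6502]
step 2: x^-=[5.9961, 3.6385]  P^-=[0.3787 0.2557; 0.2557 0.8202]  H_jac=[0.9591 0.0000; 0.0000 0.4767]  S=[0.6283 0.1199; 0.1199 0.5464]  K=[0.5589 0.1005; 0.2649 0.6575]  nu=[0.3032, -1.7809]  x^+=[5.9866, 2.5479]  P^+=[0.1635 0.0794; 0.0794 0.4982]
step 3: x^-=[6.6745, 2.5479]  P^-=[0.3427 0.2229; 0.2229 0.6682]  H_jac=[0.9244 0.0000; 0.0000 -0.5594]  S=[0.5728 -0.1123; -0.1123 0.5691]  K=[0.5306 -0.1144; 0.2403 -0.6094]  nu=[1.6786, 1.4589]  x^+=[7.3981, 2.0622]  P^+=[0.1603 0.0708; 0.0708 0.3909]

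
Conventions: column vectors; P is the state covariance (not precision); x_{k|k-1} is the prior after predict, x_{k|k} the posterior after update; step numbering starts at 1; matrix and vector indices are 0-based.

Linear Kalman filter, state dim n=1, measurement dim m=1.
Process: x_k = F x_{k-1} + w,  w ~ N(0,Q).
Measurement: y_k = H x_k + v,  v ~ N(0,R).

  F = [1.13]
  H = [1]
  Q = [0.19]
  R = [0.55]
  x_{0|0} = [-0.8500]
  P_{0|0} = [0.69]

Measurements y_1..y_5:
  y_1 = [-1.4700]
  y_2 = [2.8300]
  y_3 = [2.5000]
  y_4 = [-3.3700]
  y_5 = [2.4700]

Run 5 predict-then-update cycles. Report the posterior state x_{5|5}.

step 1: x^-=[-0.9605]  P^-=[1.0711]  S=[1.6211]  K=[0.6607]  nu=[-0.5095]  x^+=[-1.2971]  P^+=[0.3634]
step 2: x^-=[-1.4658]  P^-=[0.6540]  S=[1.2040]  K=[0.5432]  nu=[4.2958]  x^+=[0.8677]  P^+=[0.2988]
step 3: x^-=[0.9805]  P^-=[0.5715]  S=[1.1215]  K=[0.5096]  nu=[1.5195]  x^+=[1.7548]  P^+=[0.2803]
step 4: x^-=[1.9829]  P^-=[0.5479]  S=[1.0979]  K=[0.4990]  nu=[-5.3529]  x^+=[-0.6884]  P^+=[0.2745]
step 5: x^-=[-0.7778]  P^-=[0.5405]  S=[1.0905]  K=[0.4956]  nu=[3.2478]  x^+=[0.8319]  P^+=[0.2726]

x_post = [0.8319]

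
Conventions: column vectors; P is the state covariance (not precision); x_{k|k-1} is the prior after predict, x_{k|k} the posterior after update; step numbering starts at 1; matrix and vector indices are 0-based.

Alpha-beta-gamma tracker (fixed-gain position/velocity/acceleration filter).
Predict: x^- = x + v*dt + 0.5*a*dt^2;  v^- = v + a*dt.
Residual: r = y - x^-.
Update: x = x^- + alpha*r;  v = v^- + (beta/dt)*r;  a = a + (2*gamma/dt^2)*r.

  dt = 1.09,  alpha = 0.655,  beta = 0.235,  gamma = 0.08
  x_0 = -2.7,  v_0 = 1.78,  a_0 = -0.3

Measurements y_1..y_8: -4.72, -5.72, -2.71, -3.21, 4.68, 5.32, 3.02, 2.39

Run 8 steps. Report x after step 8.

x_post = 4.4719

step 1: x_pred=-0.9380  r=-3.7820  x^+=-3.4152  v^+=0.6376  a^+=-0.8093
step 2: x_pred=-3.2010  r=-2.5190  x^+=-4.8509  v^+=-0.7876  a^+=-1.1485
step 3: x_pred=-6.3917  r=3.6817  x^+=-3.9802  v^+=-1.2458  a^+=-0.6527
step 4: x_pred=-5.7258  r=2.5158  x^+=-4.0780  v^+=-1.4148  a^+=-0.3139
step 5: x_pred=-5.8066  r=10.4866  x^+=1.0621  v^+=0.5039  a^+=1.0983
step 6: x_pred=2.2638  r=3.0562  x^+=4.2656  v^+=2.3599  a^+=1.5099
step 7: x_pred=7.7349  r=-4.7149  x^+=4.6466  v^+=2.9892  a^+=0.8749
step 8: x_pred=8.4246  r=-6.0346  x^+=4.4719  v^+=2.6418  a^+=0.0623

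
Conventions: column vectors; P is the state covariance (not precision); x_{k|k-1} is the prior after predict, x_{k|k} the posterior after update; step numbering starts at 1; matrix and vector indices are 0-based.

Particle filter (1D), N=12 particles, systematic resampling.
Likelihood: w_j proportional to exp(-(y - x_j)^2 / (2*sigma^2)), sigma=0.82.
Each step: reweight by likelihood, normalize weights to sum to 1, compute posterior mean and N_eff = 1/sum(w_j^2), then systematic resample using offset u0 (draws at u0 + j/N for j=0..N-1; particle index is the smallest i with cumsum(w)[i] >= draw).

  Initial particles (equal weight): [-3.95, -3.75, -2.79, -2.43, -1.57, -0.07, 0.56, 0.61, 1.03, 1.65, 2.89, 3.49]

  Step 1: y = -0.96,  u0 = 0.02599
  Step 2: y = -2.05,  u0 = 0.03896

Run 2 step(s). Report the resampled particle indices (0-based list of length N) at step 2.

step 1: w=[0.0006, 0.0015, 0.0415, 0.1003, 0.3793, 0.2775, 0.0897, 0.0800, 0.0263, 0.0032, 0.0000, 0.0000]  mean=-0.8512  Neff=4.0351  idx=[2, 3, 4, 4, 4, 4, 5, 5, 5, 5, 6, 7]
step 2: w=[0.1289, 0.1740, 0.1632, 0.1632, 0.1632, 0.1632, 0.0105, 0.0105, 0.0105, 0.0105, 0.0012, 0.0010]  mean=-1.8091  Neff=6.4979  idx=[0, 0, 1, 1, 2, 2, 3, 3, 4, 4, 5, 5]

resampled_idx = [0, 0, 1, 1, 2, 2, 3, 3, 4, 4, 5, 5]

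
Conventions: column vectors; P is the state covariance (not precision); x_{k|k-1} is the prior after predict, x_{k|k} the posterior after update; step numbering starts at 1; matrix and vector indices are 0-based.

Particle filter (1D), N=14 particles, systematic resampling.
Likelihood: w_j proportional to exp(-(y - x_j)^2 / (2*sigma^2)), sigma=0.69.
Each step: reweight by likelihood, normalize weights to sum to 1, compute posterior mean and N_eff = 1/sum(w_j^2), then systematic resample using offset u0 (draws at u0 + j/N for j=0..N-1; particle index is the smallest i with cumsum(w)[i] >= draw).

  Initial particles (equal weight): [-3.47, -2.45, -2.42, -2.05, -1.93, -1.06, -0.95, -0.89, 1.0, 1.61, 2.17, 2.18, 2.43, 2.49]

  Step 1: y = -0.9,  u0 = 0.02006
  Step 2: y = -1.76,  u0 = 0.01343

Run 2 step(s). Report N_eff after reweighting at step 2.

step 1: w=[0.0003, 0.0214, 0.0236, 0.0666, 0.0877, 0.2602, 0.2665, 0.2672, 0.0060, 0.0004, 0.0000, 0.0000, 0.0000, 0.0000]  mean=-1.1766  Neff=4.4778  idx=[1, 3, 4, 5, 5, 5, 5, 6, 6, 6, 7, 7, 7, 7]
step 2: w=[0.0740, 0.1117, 0.1184, 0.0729, 0.0729, 0.0729, 0.0729, 0.0613, 0.0613, 0.0613, 0.0551, 0.0551, 0.0551, 0.0551]  mean=-1.3187  Neff=13.0471  idx=[0, 1, 1, 2, 2, 3, 4, 5, 6, 7, 9, 10, 11, 12]

N_eff = 13.0471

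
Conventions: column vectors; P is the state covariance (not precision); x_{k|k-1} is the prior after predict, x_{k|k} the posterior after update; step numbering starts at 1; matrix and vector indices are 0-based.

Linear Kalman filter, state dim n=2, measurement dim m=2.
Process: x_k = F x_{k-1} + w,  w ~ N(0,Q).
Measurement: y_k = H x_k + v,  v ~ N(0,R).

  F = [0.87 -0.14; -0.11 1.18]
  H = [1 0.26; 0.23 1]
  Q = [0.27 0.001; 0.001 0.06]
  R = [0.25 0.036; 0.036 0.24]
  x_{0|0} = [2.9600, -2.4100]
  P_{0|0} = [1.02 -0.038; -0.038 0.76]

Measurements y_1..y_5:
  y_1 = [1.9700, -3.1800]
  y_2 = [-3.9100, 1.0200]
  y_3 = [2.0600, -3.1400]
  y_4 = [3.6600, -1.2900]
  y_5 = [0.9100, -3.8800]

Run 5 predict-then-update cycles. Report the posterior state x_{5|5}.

x_post = [2.4252, -3.8704]

step 1: x^-=[2.9126, -3.1694]  P^-=[1.0662 -0.2618; -0.2618 1.1404]  S=[1.2572 0.3003; 0.3003 1.3164]  K=[0.8429 -0.2049; -0.1781 0.8612]  nu=[-0.1186, -0.6805]  x^+=[2.9521, -3.7343]  P^+=[0.2215 -0.0698; -0.0698 0.2163]
step 2: x^-=[3.0911, -4.7312]  P^-=[0.4589 -0.1286; -0.1286 0.3820]  S=[0.6678 0.1045; 0.1045 0.5871]  K=[0.6617 -0.1571; -0.1418 0.6255]  nu=[-5.7710, 5.0403]  x^+=[-1.5193, -0.7601]  P^+=[0.1738 -0.0539; -0.0539 0.1574]
step 3: x^-=[-1.2154, -0.7298]  P^-=[0.4177 -0.0978; -0.0978 0.2953]  S=[0.6369 0.1052; 0.1052 0.5124]  K=[0.6382 -0.1344; -0.1252 0.5581]  nu=[3.4651, -2.1306]  x^+=[1.2824, -2.3526]  P^+=[0.1671 -0.0477; -0.0477 0.1404]
step 4: x^-=[1.4451, -2.9172]  P^-=[0.4109 -0.0879; -0.0879 0.2699]  S=[0.6334 0.1075; 0.1075 0.4912]  K=[0.6339 -0.1253; -0.1187 0.5343]  nu=[2.9734, 1.2948]  x^+=[3.1675, -2.5782]  P^+=[0.1658 -0.0454; -0.0454 0.1344]
step 5: x^-=[3.1167, -3.3908]  P^-=[0.4091 -0.0843; -0.0843 0.2609]  S=[0.6329 0.1085; 0.1085 0.4838]  K=[0.6327 -0.1218; -0.1162 0.5253]  nu=[-1.3251, -1.2061]  x^+=[2.4252, -3.8704]  P^+=[0.1654 -0.0445; -0.0445 0.1321]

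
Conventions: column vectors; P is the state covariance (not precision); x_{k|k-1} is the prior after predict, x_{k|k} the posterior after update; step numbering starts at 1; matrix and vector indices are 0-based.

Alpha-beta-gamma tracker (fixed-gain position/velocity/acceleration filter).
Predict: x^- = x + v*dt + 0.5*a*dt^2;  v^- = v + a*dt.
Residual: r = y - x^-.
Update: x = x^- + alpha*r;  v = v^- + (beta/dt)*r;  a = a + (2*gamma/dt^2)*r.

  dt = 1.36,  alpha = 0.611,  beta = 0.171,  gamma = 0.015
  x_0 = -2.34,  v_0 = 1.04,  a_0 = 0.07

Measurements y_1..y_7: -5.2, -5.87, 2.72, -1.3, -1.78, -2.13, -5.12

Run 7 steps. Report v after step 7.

v_post = -0.3782

step 1: x_pred=-0.8609  r=-4.3391  x^+=-3.5121  v^+=0.5896  a^+=-0.0004
step 2: x_pred=-2.7105  r=-3.1595  x^+=-4.6410  v^+=0.1918  a^+=-0.0516
step 3: x_pred=-4.4278  r=7.1478  x^+=-0.0605  v^+=1.0204  a^+=0.0643
step 4: x_pred=1.3867  r=-2.6867  x^+=-0.2549  v^+=0.7700  a^+=0.0207
step 5: x_pred=0.8115  r=-2.5915  x^+=-0.7719  v^+=0.4724  a^+=-0.0213
step 6: x_pred=-0.1492  r=-1.9808  x^+=-1.3595  v^+=0.1943  a^+=-0.0534
step 7: x_pred=-1.1446  r=-3.9754  x^+=-3.5736  v^+=-0.3782  a^+=-0.1179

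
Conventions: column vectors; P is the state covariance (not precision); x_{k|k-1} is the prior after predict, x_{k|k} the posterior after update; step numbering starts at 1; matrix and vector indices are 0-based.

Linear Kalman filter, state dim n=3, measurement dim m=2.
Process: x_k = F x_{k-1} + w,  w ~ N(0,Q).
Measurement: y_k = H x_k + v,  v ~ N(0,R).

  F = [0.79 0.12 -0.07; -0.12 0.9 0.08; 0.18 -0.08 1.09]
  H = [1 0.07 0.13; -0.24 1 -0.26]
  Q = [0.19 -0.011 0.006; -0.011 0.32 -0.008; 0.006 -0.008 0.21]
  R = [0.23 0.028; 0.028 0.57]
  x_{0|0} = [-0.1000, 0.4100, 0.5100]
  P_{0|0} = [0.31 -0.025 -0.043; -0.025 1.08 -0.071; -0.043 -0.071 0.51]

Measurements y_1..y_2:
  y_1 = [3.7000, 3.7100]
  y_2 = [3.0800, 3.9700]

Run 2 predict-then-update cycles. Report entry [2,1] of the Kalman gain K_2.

K[2,1] = -0.1122

step 1: x^-=[-0.0655, 0.4218, 0.5051]  P^-=[0.4027 0.0567 -0.0443; 0.0567 1.1985 -0.1165; -0.0443 -0.1165 0.8291]  S=[0.6469 0.0428; 0.0428 1.8756]  K=[0.6217 -0.0294; 0.1512 0.6444; 0.0970 -0.1736]  nu=[3.6703, 3.4038]  x^+=[2.1165, 3.1705, 0.2703]  P^+=[0.1526 0.0144 -0.0881; 0.0144 0.3964 0.0823; -0.0881 0.0823 0.7680]
step 2: x^-=[2.0335, 2.6211, 0.4219]  P^-=[0.3058 0.0124 -0.0989; 0.0124 0.6586 0.1201; -0.0989 0.1201 1.0805]  S=[0.5355 0.0185; 0.0185 1.2386]  K=[0.5500 -0.0368; 0.1209 0.5024; 0.0973 -0.1122]  nu=[0.8081, 1.9467]  x^+=[2.4064, 3.6967, 0.2821]  P^+=[0.1429 -0.0054 -0.1314; -0.0054 0.3360 0.1829; -0.1314 0.1829 1.0603]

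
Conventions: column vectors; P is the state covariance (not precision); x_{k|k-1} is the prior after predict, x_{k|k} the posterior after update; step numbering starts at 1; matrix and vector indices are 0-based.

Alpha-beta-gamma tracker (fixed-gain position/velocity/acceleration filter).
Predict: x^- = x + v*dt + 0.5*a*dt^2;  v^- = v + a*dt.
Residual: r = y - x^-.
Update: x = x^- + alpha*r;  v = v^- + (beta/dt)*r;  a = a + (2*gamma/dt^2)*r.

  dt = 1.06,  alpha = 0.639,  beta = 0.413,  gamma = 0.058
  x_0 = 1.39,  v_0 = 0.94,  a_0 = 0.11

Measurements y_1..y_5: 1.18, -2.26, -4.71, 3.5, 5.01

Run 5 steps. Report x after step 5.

step 1: x_pred=2.4482  r=-1.2682  x^+=1.6378  v^+=0.5625  a^+=-0.0209
step 2: x_pred=2.2223  r=-4.4823  x^+=-0.6419  v^+=-1.2061  a^+=-0.4837
step 3: x_pred=-2.1921  r=-2.5179  x^+=-3.8010  v^+=-2.6998  a^+=-0.7436
step 4: x_pred=-7.0806  r=10.5806  x^+=-0.3196  v^+=0.6344  a^+=0.3487
step 5: x_pred=0.5487  r=4.4613  x^+=3.3995  v^+=2.7422  a^+=0.8093

x_post = 3.3995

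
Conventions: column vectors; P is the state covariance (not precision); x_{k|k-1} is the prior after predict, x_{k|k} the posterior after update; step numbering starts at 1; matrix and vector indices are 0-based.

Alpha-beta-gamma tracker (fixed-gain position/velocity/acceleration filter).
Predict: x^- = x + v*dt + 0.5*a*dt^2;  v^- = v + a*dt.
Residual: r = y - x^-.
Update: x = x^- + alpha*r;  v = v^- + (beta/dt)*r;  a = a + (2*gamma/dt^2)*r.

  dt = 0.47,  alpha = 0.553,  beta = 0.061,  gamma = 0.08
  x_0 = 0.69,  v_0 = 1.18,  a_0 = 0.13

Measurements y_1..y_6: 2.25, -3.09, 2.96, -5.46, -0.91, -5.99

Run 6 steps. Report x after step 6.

x_post = -5.2077

step 1: x_pred=1.2590  r=0.9910  x^+=1.8070  v^+=1.3697  a^+=0.8478
step 2: x_pred=2.5444  r=-5.6344  x^+=-0.5714  v^+=1.0369  a^+=-3.2332
step 3: x_pred=-0.4412  r=3.4012  x^+=1.4397  v^+=-0.0413  a^+=-0.7697
step 4: x_pred=1.3353  r=-6.7953  x^+=-2.4225  v^+=-1.2850  a^+=-5.6916
step 5: x_pred=-3.6551  r=2.7451  x^+=-2.1371  v^+=-3.6038  a^+=-3.7033
step 6: x_pred=-4.2399  r=-1.7501  x^+=-5.2077  v^+=-5.5715  a^+=-4.9710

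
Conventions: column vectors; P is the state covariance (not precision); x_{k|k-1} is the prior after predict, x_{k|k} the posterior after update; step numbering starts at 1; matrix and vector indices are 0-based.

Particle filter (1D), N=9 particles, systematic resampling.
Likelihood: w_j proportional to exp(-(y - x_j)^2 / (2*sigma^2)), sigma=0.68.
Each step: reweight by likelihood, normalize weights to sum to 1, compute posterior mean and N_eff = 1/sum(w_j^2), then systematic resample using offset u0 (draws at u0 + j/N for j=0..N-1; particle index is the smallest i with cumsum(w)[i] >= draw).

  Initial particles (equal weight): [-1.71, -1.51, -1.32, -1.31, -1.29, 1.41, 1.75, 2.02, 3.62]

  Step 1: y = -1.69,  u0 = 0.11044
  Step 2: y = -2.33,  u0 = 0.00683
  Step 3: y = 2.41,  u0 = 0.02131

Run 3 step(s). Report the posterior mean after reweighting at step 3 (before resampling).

post_mean = -1.3369

step 1: w=[0.2209, 0.2134, 0.1906, 0.1891, 0.1859, 0.0000, 0.0000, 0.0000, 0.0000]  mean=-1.4392  Neff=4.9746  idx=[0, 1, 1, 2, 2, 3, 3, 4, 4]
step 2: w=[0.1853, 0.1357, 0.1357, 0.0932, 0.0932, 0.0912, 0.0912, 0.0872, 0.0872]  mean=-1.4368  Neff=8.3048  idx=[0, 0, 1, 2, 2, 4, 5, 6, 7]
step 3: w=[0.0071, 0.0071, 0.0404, 0.0404, 0.0404, 0.1947, 0.2110, 0.2110, 0.2478]  mean=-1.3369  Neff=5.1720  idx=[2, 4, 5, 6, 6, 7, 7, 8, 8]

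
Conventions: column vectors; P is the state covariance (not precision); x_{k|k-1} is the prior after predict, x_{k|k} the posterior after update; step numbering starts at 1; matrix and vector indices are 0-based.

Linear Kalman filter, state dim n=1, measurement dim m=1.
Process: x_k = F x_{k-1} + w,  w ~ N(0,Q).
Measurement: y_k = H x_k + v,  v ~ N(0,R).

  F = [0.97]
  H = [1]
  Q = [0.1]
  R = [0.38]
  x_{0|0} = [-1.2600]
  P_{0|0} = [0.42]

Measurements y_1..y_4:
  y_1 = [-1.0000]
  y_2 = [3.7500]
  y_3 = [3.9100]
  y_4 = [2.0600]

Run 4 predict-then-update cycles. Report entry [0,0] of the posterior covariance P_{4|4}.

P_post[0,0] = 0.1489

step 1: x^-=[-1.2222]  P^-=[0.4952]  S=[0.8752]  K=[0.5658]  nu=[0.2222]  x^+=[-1.0965]  P^+=[0.2150]
step 2: x^-=[-1.0636]  P^-=[0.3023]  S=[0.6823]  K=[0.4431]  nu=[4.8136]  x^+=[1.0691]  P^+=[0.1684]
step 3: x^-=[1.0370]  P^-=[0.2584]  S=[0.6384]  K=[0.4048]  nu=[2.8730]  x^+=[2.1999]  P^+=[0.1538]
step 4: x^-=[2.1339]  P^-=[0.2447]  S=[0.6247]  K=[0.3917]  nu=[-0.0739]  x^+=[2.1050]  P^+=[0.1489]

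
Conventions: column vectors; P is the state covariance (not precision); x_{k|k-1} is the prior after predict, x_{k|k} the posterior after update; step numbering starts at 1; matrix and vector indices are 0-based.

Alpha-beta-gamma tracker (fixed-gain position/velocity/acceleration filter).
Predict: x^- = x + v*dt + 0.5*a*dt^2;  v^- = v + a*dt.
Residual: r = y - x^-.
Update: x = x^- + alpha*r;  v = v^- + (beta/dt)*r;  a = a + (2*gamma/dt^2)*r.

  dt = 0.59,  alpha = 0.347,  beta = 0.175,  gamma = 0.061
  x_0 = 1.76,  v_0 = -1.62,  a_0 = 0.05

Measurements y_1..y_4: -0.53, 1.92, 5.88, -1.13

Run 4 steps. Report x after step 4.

x_post = 1.3236

step 1: x_pred=0.8129  r=-1.3429  x^+=0.3469  v^+=-1.9888  a^+=-0.4207
step 2: x_pred=-0.8997  r=2.8197  x^+=0.0787  v^+=-1.4007  a^+=0.5676
step 3: x_pred=-0.6489  r=6.5289  x^+=1.6167  v^+=0.8707  a^+=2.8558
step 4: x_pred=2.6274  r=-3.7574  x^+=1.3236  v^+=1.4412  a^+=1.5389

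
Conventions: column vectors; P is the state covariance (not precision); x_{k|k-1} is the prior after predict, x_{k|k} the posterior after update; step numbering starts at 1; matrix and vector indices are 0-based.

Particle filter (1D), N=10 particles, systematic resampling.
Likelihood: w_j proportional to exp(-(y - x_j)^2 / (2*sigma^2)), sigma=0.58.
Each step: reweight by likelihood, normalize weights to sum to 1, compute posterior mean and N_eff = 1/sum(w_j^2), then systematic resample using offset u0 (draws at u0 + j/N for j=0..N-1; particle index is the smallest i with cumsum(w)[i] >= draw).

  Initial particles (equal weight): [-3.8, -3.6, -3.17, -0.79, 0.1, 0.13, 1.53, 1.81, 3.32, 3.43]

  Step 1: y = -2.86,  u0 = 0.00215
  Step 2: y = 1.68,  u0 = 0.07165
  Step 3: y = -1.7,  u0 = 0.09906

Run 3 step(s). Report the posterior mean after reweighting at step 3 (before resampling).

post_mean = -3.1700

step 1: w=[0.1701, 0.2803, 0.5484, 0.0011, 0.0000, 0.0000, 0.0000, 0.0000, 0.0000, 0.0000]  mean=-3.3951  Neff=2.4490  idx=[0, 0, 1, 1, 1, 2, 2, 2, 2, 2]
step 2: w=[0.0000, 0.0000, 0.0003, 0.0003, 0.0003, 0.1998, 0.1998, 0.1998, 0.1998, 0.1998]  mean=-3.1704  Neff=5.0095  idx=[5, 5, 6, 6, 7, 7, 8, 8, 9, 9]
step 3: w=[0.1000, 0.1000, 0.1000, 0.1000, 0.1000, 0.1000, 0.1000, 0.1000, 0.1000, 0.1000]  mean=-3.1700  Neff=10.0000  idx=[0, 1, 2, 3, 4, 5, 6, 7, 8, 9]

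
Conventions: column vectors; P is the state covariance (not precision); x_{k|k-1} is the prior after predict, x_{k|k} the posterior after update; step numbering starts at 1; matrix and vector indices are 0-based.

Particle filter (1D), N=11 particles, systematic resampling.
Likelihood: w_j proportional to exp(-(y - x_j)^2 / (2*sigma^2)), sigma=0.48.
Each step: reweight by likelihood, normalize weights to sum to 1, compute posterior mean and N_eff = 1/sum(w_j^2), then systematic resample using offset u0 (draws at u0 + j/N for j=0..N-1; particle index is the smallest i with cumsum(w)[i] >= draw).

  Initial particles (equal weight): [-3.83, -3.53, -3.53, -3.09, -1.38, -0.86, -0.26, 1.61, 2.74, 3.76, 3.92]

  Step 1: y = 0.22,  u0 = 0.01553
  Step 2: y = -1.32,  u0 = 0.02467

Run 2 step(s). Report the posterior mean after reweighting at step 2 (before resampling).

post_mean = -0.6300

step 1: w=[0.0000, 0.0000, 0.0000, 0.0000, 0.0055, 0.1128, 0.8603, 0.0214, 0.0000, 0.0000, 0.0000]  mean=-0.2938  Neff=1.3276  idx=[5, 5, 6, 6, 6, 6, 6, 6, 6, 6, 6]
step 2: w=[0.3083, 0.3083, 0.0426, 0.0426, 0.0426, 0.0426, 0.0426, 0.0426, 0.0426, 0.0426, 0.0426]  mean=-0.6300  Neff=4.8444  idx=[0, 0, 0, 0, 1, 1, 1, 3, 5, 7, 9]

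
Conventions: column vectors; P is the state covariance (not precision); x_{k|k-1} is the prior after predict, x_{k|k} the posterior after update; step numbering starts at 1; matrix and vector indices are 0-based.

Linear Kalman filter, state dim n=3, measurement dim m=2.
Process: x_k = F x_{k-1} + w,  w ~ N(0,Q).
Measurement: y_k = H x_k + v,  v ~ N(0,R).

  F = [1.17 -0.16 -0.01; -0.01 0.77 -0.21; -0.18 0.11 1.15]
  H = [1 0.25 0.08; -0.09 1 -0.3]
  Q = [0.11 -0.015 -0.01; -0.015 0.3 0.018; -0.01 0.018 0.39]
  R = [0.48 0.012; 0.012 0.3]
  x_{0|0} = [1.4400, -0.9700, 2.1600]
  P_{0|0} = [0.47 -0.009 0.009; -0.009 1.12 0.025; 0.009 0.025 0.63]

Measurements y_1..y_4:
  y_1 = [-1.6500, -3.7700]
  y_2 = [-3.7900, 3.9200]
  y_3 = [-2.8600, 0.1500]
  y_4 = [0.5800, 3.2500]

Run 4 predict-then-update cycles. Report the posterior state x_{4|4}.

step 1: x^-=[1.8184, -1.2149, 2.1181]  P^-=[0.7854 -0.1668 -0.1299; -0.1668 0.9840 -0.0154; -0.1299 -0.0154 1.2549]  S=[1.2301 0.0339; 0.0339 1.4355]  K=[0.6003 -0.1525; 0.0441 0.6981; -0.0198 -0.2644]  nu=[-3.3341, -1.7560]  x^+=[0.0847, -2.5878, 2.6483]  P^+=[0.3149 -0.0606 -0.1678; -0.0606 0.2799 0.2515; -0.1678 0.2515 1.1537]
step 2: x^-=[0.4866, -2.5496, 2.7457]  P^-=[0.5757 -0.0577 -0.3767; -0.0577 0.4358 -0.0154; -0.3767 -0.0154 2.0649]  S=[1.0065 0.0789; 0.0789 0.9256]  K=[0.5310 -0.0414; 0.0121 0.4804; -0.1642 -0.6353]  nu=[-3.8589, 7.3371]  x^+=[-1.8664, 0.9286, -1.2820]  P^+=[0.2938 -0.0658 -0.2872; -0.0658 0.2211 0.2759; -0.2872 0.2759 1.6477]
step 3: x^-=[-2.3195, 1.0029, -1.0362]  P^-=[0.5503 -0.0239 -0.5432; -0.0239 0.4144 -0.1211; -0.5432 -0.1211 2.7726]  S=[0.9702 0.1424; 0.1424 1.0160]  K=[0.5139 0.0161; 0.0069 0.4448; -0.2367 -0.8566]  nu=[-0.7083, -1.3725]  x^+=[-2.7055, 0.3876, 0.3071]  P^+=[0.2915 -0.0672 -0.3479; -0.0672 0.2125 0.2834; -0.3479 0.2834 1.9150]
step 4: x^-=[-3.2306, 0.2610, 0.8828]  P^-=[0.5488 -0.0084 -0.6289; -0.0084 0.4184 -0.1813; -0.6289 -0.1813 3.1531]  S=[0.9631 0.1756; 0.1756 1.0830]  K=[0.5084 0.0384; 0.0052 0.4364; -0.2658 -0.9455]  nu=[3.6747, 2.9631]  x^+=[-1.2484, 1.5734, -2.8955]  P^+=[0.2914 -0.0681 -0.3732; -0.0681 0.2113 0.2881; -0.3732 0.2881 2.0286]

x_post = [-1.2484, 1.5734, -2.8955]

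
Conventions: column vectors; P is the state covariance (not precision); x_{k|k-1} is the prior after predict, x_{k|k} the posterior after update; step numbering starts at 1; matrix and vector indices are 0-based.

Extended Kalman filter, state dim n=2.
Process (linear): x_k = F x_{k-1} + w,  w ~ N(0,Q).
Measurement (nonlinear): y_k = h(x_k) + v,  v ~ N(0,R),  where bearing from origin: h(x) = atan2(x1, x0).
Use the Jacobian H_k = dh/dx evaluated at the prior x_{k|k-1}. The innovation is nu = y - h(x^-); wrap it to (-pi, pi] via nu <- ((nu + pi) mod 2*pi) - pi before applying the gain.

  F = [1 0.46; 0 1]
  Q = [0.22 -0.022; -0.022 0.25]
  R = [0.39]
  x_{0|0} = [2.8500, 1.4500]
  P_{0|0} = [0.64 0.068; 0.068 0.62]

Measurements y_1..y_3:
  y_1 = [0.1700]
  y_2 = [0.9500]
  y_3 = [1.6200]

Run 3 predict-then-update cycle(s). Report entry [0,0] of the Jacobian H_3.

step 1: x^-=[3.5170, 1.4500]  P^-=[1.0538 0.3312; 0.3312 0.8700]  H_jac=[-0.1002 0.2430]  S=[0.4358]  K=[-0.0576; 0.4090]  nu=[-0.2211]  x^+=[3.5297, 1.3596]  P^+=[1.0523 0.3415; 0.3415 0.7971]
step 2: x^-=[4.1551, 1.3596]  P^-=[1.7551 0.6861; 0.6861 1.0471]  H_jac=[-0.0711 0.2174]  S=[0.4271]  K=[0.0569; 0.4187]  nu=[0.6338]  x^+=[4.1912, 1.6249]  P^+=[1.7537 0.6759; 0.6759 0.9722]
step 3: x^-=[4.9387, 1.6249]  P^-=[2.8013 1.1012; 1.1012 1.2222]  H_jac=[-0.0601 0.1827]  S=[0.4167]  K=[0.0787; 0.3770]  nu=[1.3021]  x^+=[5.0411, 2.1158]  P^+=[2.7988 1.0888; 1.0888 1.1630]

H_jac[0,0] = -0.0601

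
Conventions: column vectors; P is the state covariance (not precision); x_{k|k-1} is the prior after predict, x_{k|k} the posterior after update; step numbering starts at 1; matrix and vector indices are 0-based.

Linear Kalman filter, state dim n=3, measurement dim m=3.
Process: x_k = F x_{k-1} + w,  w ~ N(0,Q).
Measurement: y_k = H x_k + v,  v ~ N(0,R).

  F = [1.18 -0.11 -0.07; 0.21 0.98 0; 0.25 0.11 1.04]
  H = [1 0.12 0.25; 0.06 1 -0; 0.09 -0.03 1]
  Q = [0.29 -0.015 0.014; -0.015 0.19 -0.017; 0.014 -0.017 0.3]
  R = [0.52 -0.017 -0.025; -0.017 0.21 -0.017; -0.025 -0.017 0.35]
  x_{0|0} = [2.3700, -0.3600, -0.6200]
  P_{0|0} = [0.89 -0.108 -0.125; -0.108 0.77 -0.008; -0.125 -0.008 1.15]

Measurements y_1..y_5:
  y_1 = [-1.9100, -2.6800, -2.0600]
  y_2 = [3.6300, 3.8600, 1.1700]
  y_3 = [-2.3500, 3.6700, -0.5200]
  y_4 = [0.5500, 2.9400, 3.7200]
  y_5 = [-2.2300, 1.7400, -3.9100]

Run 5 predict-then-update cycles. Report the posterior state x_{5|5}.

x_post = [-2.0649, 2.1844, -1.1905]

step 1: x^-=[2.8796, 0.1449, -0.0919]  P^-=[1.5928 0.0025 0.0222; 0.0025 0.9243 0.0483; 0.0222 0.0483 1.5360]  S=[2.2367 0.2044 0.5271; 0.2044 1.1403 0.0138; 0.5271 0.0138 1.9008]  K=[0.7472 -0.0465 -0.1198; -0.0209 0.8143 0.0108; -0.0102 0.0356 0.8109]  nu=[-4.7840, -2.9977, -2.2229]  x^+=[-0.2894, -2.2204, -1.9526]  P^+=[0.4226 -0.0458 -0.0992; -0.0458 0.1739 -0.0002; -0.0992 -0.0002 0.2924]
step 2: x^-=[0.0395, -2.2367, -2.3473]  P^-=[0.9103 0.0206 -0.0094; 0.0206 0.3568 -0.0102; -0.0094 -0.0102 0.5906]  S=[1.4720 0.0985 0.1921; 0.0985 0.5726 -0.0317; 0.1921 -0.0317 0.9471]  K=[0.6236 0.0213 -0.0499; -0.0006 0.6255 0.0010; 0.0111 0.0137 0.6212]  nu=[4.4457, 6.0944, 3.4466]  x^+=[2.7698, 1.5759, -0.0732]  P^+=[0.3446 -0.0260 -0.0652; -0.0260 0.1329 -0.0040; -0.0652 -0.0040 0.2227]
step 3: x^-=[3.1001, 2.1260, 0.7897]  P^-=[0.7899 0.0279 0.0168; 0.0279 0.3222 -0.0098; 0.0168 -0.0098 0.5277]  S=[1.3620 0.0949 0.1924; 0.0949 0.5383 -0.0287; 0.1924 -0.0287 0.8879]  K=[0.5870 0.0348 -0.0280; 0.0053 0.6006 -0.0008; 0.0240 0.0110 0.5916]  nu=[-5.9026, 1.3580, -1.5249]  x^+=[-0.2749, 2.9115, -0.2391]  P^+=[0.3216 -0.0215 -0.0547; -0.0215 0.1273 -0.0049; -0.0547 -0.0049 0.2110]
step 4: x^-=[-0.6279, 2.7955, 0.0029]  P^-=[0.7549 0.0278 0.0242; 0.0278 0.3176 -0.0091; 0.0242 -0.0091 0.5192]  S=[1.3302 0.0925 0.1948; 0.0925 0.5337 -0.0276; 0.1948 -0.0276 0.8803]  K=[0.5754 0.0360 -0.0224; 0.0065 0.5971 -0.0010; 0.0283 0.0112 0.5866]  nu=[0.8417, 0.1821, 3.8575]  x^+=[-0.2236, 2.9059, 2.2916]  P^+=[0.3146 -0.0207 -0.0518; -0.0207 0.1265 -0.0050; -0.0518 -0.0050 0.2089]
step 5: x^-=[-0.7439, 2.8009, 2.6470]  P^-=[0.7444 0.0269 0.0259; 0.0269 0.3169 -0.0088; 0.0259 -0.0088 0.5180]  S=[1.3202 0.0910 0.1953; 0.0910 0.5328 -0.0274; 0.1953 -0.0274 0.8793]  K=[0.5719 0.0356 -0.0212; 0.0066 0.5966 -0.0010; 0.0294 0.0115 0.5858]  nu=[-2.4840, -1.0162, -6.4061]  x^+=[-2.0649, 2.1844, -1.1905]  P^+=[0.3125 -0.0206 -0.0511; -0.0206 0.1264 -0.0050; -0.0511 -0.0050 0.2086]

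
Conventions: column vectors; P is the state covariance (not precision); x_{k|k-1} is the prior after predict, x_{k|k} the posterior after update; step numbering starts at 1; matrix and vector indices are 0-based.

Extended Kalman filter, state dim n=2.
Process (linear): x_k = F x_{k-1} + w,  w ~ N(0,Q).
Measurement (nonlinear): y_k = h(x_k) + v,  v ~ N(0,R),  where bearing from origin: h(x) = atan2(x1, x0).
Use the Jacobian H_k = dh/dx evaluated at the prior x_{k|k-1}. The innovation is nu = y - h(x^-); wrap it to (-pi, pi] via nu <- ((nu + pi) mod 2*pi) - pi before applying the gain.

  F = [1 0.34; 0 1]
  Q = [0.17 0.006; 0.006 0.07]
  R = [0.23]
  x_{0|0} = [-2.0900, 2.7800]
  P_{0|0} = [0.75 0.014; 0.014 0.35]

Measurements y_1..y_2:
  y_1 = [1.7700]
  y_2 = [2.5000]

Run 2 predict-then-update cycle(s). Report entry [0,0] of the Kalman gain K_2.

step 1: x^-=[-1.1448, 2.7800]  P^-=[0.9700 0.1390; 0.1390 0.4200]  H_jac=[-0.3076 -0.1267]  S=[0.3393]  K=[-0.9311; -0.2828]  nu=[-0.1914]  x^+=[-0.9666, 2.8341]  P^+=[0.6758 0.0497; 0.0497 0.3929]
step 2: x^-=[-0.0030, 2.8341]  P^-=[0.9250 0.1892; 0.1892 0.4629]  H_jac=[-0.3528 -0.0004]  S=[0.3452]  K=[-0.9457; -0.1939]  nu=[0.9282]  x^+=[-0.8807, 2.6541]  P^+=[0.6163 0.1259; 0.1259 0.4499]

K[0,0] = -0.9457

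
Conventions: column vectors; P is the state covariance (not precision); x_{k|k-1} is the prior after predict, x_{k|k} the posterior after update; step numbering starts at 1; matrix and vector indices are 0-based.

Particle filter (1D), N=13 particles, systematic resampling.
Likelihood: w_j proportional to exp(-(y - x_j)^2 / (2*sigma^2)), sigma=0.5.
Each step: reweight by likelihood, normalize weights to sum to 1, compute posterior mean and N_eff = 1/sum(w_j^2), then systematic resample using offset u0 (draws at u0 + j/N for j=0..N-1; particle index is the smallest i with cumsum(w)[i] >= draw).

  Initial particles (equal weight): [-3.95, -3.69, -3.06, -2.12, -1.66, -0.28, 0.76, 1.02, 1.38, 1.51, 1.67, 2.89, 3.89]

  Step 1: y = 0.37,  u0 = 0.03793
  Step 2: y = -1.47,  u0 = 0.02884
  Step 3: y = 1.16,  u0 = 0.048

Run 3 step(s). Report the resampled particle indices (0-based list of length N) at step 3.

step 1: w=[0.0000, 0.0000, 0.0000, 0.0000, 0.0001, 0.2340, 0.4019, 0.2340, 0.0708, 0.0405, 0.0185, 0.0000, 0.0000]  mean=0.6683  Neff=3.5961  idx=[5, 5, 5, 6, 6, 6, 6, 6, 7, 7, 7, 8, 9]
step 2: w=[0.3329, 0.3329, 0.3329, 0.0003, 0.0003, 0.0003, 0.0003, 0.0003, 0.0000, 0.0000, 0.0000, 0.0000, 0.0000]  mean=-0.2785  Neff=3.0086  idx=[0, 0, 0, 0, 1, 1, 1, 1, 1, 2, 2, 2, 2]
step 3: w=[0.0769, 0.0769, 0.0769, 0.0769, 0.0769, 0.0769, 0.0769, 0.0769, 0.0769, 0.0769, 0.0769, 0.0769, 0.0769]  mean=-0.2800  Neff=13.0000  idx=[0, 1, 2, 3, 4, 5, 6, 7, 8, 9, 10, 11, 12]

resampled_idx = [0, 1, 2, 3, 4, 5, 6, 7, 8, 9, 10, 11, 12]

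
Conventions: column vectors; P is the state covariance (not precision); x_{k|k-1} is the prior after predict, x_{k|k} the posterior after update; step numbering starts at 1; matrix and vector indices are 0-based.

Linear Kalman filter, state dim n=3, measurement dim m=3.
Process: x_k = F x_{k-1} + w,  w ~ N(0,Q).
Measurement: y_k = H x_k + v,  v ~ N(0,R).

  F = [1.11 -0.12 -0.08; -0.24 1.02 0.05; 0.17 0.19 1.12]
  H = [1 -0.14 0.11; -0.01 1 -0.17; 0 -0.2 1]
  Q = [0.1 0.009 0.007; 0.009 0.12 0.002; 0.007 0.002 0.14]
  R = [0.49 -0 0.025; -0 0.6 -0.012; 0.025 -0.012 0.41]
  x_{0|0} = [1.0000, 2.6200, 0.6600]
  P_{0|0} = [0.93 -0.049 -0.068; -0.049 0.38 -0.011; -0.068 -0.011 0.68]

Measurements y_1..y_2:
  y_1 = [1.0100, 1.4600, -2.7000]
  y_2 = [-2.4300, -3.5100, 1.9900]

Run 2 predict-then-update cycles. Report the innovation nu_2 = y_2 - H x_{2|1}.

innov = [-3.4586, -5.1401, 3.0693]

step 1: x^-=[0.7428, 2.4654, 1.4070]  P^-=[1.2806 -0.3490 0.0216; -0.3490 0.5951 0.0745; 0.0216 0.0745 0.9998]  S=[1.8945 -0.4580 0.2310; -0.4580 1.2059 -0.2248; 0.2310 -0.2248 1.4038]  K=[0.6983 -0.0486 -0.0576; -0.1223 0.4508 0.0606; -0.0109 0.0492 0.7113]  nu=[0.4576, -0.7588, -3.6139]  x^+=[1.3072, 1.8483, -1.2058]  P^+=[0.3381 -0.0269 -0.0109; -0.0269 0.2818 0.0728; -0.0109 0.0728 0.3053]
step 2: x^-=[1.3256, 1.5113, -0.7771]  P^-=[0.5332 -0.1553 0.0075; -0.1553 0.4543 0.1431; 0.0075 0.1431 0.5680]  S=[1.0797 -0.2172 0.1156; -0.2172 1.0253 -0.0518; 0.1156 -0.0518 0.9389]  K=[0.5069 -0.0517 -0.0242; -0.1174 0.4007 0.0922; -0.0007 0.0745 0.5786]  nu=[-3.4586, -5.1401, 3.0693]  x^+=[-0.2357, 0.1408, 0.6187]  P^+=[0.2440 -0.0287 -0.0024; -0.0287 0.2527 0.0806; -0.0024 0.0806 0.2525]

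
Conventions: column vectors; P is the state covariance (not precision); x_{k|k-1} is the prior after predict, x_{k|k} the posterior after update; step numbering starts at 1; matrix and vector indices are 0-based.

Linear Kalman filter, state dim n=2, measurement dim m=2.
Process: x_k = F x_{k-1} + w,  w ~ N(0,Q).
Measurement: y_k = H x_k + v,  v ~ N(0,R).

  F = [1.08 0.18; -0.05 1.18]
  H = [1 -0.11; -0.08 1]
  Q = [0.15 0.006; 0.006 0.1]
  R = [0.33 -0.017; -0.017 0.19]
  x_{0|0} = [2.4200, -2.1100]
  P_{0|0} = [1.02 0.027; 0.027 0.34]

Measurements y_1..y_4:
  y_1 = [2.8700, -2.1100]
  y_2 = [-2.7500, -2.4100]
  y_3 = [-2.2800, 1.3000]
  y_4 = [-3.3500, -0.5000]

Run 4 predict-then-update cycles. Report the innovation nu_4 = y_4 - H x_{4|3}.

step 1: x^-=[2.2338, -2.6108]  P^-=[1.3612 0.0573; 0.0573 0.5728]  S=[1.6856 -0.1311; -0.1311 0.7623]  K=[0.8094 0.0715; 0.0553 0.7549]  nu=[0.3490, 0.6795]  x^+=[2.5649, -2.0786]  P^+=[0.2682 0.0213; 0.0213 0.1442]
step 2: x^-=[2.3959, -2.5809]  P^-=[0.4758 0.0491; 0.0491 0.2989]  S=[0.7986 -0.0384; -0.0384 0.4841]  K=[0.5924 0.0698; 0.0498 0.6133]  nu=[-5.4298, 0.3626]  x^+=[-0.7953, -2.6289]  P^+=[0.1964 0.0189; 0.0189 0.1172]
step 3: x^-=[-1.3321, -3.0624]  P^-=[0.3902 0.0442; 0.0442 0.2614]  S=[0.7136 -0.0324; -0.0324 0.4469]  K=[0.5431 0.0684; 0.0480 0.5806]  nu=[-1.2847, 4.2558]  x^+=[-1.7387, -0.6530]  P^+=[0.1800 0.0182; 0.0182 0.1110]
step 4: x^-=[-1.9953, -0.6836]  P^-=[0.3707 0.0428; 0.0428 0.2528]  S=[0.6943 -0.0312; -0.0312 0.4383]  K=[0.5301 0.0679; 0.0474 0.5723]  nu=[-1.4299, 0.0240]  x^+=[-2.7517, -0.7377]  P^+=[0.1758 0.0179; 0.0179 0.1094]

innov = [-1.4299, 0.0240]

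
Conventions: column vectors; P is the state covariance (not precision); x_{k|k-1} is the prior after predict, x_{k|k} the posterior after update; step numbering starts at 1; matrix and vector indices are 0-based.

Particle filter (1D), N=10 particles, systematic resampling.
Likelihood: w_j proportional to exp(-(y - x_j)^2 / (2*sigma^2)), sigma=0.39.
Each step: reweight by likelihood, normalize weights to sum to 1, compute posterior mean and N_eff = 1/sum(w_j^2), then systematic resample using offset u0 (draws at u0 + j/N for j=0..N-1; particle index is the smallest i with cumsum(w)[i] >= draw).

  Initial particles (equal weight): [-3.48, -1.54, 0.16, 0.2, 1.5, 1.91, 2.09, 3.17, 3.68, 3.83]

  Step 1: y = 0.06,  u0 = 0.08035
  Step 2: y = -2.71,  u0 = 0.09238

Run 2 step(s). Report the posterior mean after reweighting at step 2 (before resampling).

step 1: w=[0.0000, 0.0001, 0.5075, 0.4918, 0.0006, 0.0000, 0.0000, 0.0000, 0.0000, 0.0000]  mean=0.1803  Neff=2.0023  idx=[2, 2, 2, 2, 2, 3, 3, 3, 3, 3]
step 2: w=[0.1363, 0.1363, 0.1363, 0.1363, 0.1363, 0.0637, 0.0637, 0.0637, 0.0637, 0.0637]  mean=0.1727  Neff=8.8373  idx=[0, 1, 2, 2, 3, 4, 5, 6, 8, 9]

post_mean = 0.1727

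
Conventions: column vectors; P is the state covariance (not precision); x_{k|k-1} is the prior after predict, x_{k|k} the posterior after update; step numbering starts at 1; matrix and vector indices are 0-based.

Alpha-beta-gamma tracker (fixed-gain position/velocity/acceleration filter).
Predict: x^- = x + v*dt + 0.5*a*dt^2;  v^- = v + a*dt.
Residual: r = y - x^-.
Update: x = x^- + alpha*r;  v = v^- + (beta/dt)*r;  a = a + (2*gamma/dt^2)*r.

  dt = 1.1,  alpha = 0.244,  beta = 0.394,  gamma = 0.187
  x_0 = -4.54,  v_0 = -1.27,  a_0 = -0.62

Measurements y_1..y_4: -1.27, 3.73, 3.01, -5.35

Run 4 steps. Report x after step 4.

step 1: x_pred=-6.3121  r=5.0421  x^+=-5.0818  v^+=-0.1460  a^+=0.9385
step 2: x_pred=-4.6747  r=8.4047  x^+=-2.6239  v^+=3.8967  a^+=3.5363
step 3: x_pred=3.8019  r=-0.7919  x^+=3.6087  v^+=7.5030  a^+=3.2915
step 4: x_pred=13.8533  r=-19.2033  x^+=9.1677  v^+=4.2454  a^+=-2.6441

x_post = 9.1677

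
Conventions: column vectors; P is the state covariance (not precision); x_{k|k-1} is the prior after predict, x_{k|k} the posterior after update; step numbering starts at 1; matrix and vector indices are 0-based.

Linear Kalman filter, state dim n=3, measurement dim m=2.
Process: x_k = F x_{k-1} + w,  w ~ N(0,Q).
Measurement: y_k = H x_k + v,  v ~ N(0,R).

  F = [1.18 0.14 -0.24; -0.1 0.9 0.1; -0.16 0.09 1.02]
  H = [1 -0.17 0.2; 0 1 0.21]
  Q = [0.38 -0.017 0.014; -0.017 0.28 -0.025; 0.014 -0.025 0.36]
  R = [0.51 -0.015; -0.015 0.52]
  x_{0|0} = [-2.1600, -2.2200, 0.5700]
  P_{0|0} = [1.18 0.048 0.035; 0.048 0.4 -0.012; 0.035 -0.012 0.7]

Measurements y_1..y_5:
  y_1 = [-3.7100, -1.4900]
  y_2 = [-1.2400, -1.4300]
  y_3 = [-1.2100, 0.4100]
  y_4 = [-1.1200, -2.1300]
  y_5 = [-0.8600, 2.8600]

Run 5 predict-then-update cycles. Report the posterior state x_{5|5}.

x_post = [-1.4638, 0.8089, 0.9930]

step 1: x^-=[-2.9964, -1.7250, 0.7272]  P^-=[2.0680 -0.0649 -0.3291; -0.0649 0.6113 0.0751; -0.3291 0.0751 1.1067]  S=[2.5253 -0.1941; -0.1941 1.2116]  K=[0.7986 0.0173; -0.0214 0.5141; -0.0286 0.2492]  nu=[-1.1523, 0.0823]  x^+=[-3.9152, -1.6580, 0.7806]  P^+=[0.4626 0.0470 -0.2382; 0.0470 0.2856 -0.0856; -0.2382 -0.0856 1.0266]
step 2: x^-=[-5.0393, -1.0227, 1.2734]  P^-=[1.2451 -0.0275 -0.6233; -0.0275 0.5071 0.0518; -0.6233 0.0518 1.5030]  S=[1.5864 -0.1879; -0.1879 1.1152]  K=[0.7065 -0.0229; -0.0103 0.4628; -0.1734 0.3003]  nu=[3.3708, -0.6748]  x^+=[-2.6423, -1.3696, 0.4863]  P^+=[0.4466 0.0574 -0.3807; 0.0574 0.2663 -0.1216; -0.3807 -0.1216 1.3351]
step 3: x^-=[-3.4264, -0.9198, 0.7955]  P^-=[1.3267 -0.0375 -0.8765; -0.0375 0.4889 0.0633; -0.8765 0.0633 1.8629]  S=[1.5832 -0.2310; -0.2310 1.1177]  K=[0.7242 -0.0485; -0.0027 0.4488; -0.2740 0.3500]  nu=[1.9009, 1.1628]  x^+=[-2.1062, -0.4031, 0.6816]  P^+=[0.4775 0.0651 -0.4817; 0.0651 0.2633 -0.1421; -0.4817 -0.1421 1.5628]
step 4: x^-=[-2.7053, -0.0840, 0.9959]  P^-=[1.4439 -0.0492 -1.0655; -0.0492 0.4860 0.0785; -1.0655 0.0785 2.1296]  S=[1.6383 -0.2682; -0.2682 1.1329]  K=[0.7458 -0.0644; 0.0018 0.4440; -0.3355 0.3846]  nu=[1.3718, -2.2551]  x^+=[-1.5370, -1.0827, -0.3318]  P^+=[0.5021 0.0697 -0.5447; 0.0697 0.2631 -0.1537; -0.5447 -0.1537 1.7083]
step 5: x^-=[-1.8856, -0.8539, -0.1900]  P^-=[1.5246 -0.0573 -1.1849; -0.0573 0.4859 0.0897; -1.1849 0.0897 2.2998]  S=[1.6800 -0.2924; -0.2924 1.1450]  K=[0.7594 -0.0734; 0.0043 0.4419; -0.3700 0.4057]  nu=[0.9185, 3.7538]  x^+=[-1.4638, 0.8089, 0.9930]  P^+=[0.5169 0.0724 -0.5807; 0.0724 0.2634 -0.1602; -0.5807 -0.1602 1.7936]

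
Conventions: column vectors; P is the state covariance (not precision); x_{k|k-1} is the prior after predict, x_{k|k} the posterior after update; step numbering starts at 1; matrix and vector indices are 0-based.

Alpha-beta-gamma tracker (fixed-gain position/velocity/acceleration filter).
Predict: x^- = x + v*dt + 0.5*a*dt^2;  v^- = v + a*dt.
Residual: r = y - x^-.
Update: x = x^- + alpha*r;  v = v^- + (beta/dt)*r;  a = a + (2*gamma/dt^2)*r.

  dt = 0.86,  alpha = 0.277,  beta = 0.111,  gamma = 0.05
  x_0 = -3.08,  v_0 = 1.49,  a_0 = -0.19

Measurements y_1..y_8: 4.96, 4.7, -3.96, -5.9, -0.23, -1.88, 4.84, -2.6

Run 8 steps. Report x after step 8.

step 1: x_pred=-1.8689  r=6.8289  x^+=0.0227  v^+=2.2080  a^+=0.7333
step 2: x_pred=2.1928  r=2.5072  x^+=2.8873  v^+=3.1623  a^+=1.0723
step 3: x_pred=6.0034  r=-9.9634  x^+=3.2435  v^+=2.7985  a^+=-0.2748
step 4: x_pred=5.5486  r=-11.4486  x^+=2.3773  v^+=1.0845  a^+=-1.8228
step 5: x_pred=2.6359  r=-2.8659  x^+=1.8421  v^+=-0.8530  a^+=-2.2103
step 6: x_pred=0.2911  r=-2.1711  x^+=-0.3103  v^+=-3.0341  a^+=-2.5038
step 7: x_pred=-3.8455  r=8.6855  x^+=-1.4396  v^+=-4.0663  a^+=-1.3295
step 8: x_pred=-5.4282  r=2.8282  x^+=-4.6448  v^+=-4.8446  a^+=-0.9471

x_post = -4.6448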